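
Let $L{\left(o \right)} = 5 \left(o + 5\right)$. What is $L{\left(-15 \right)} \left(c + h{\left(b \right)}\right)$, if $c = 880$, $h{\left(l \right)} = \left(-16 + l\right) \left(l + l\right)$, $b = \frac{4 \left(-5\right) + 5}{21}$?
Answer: $- \frac{2214500}{49} \approx -45194.0$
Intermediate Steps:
$b = - \frac{5}{7}$ ($b = \left(-20 + 5\right) \frac{1}{21} = \left(-15\right) \frac{1}{21} = - \frac{5}{7} \approx -0.71429$)
$h{\left(l \right)} = 2 l \left(-16 + l\right)$ ($h{\left(l \right)} = \left(-16 + l\right) 2 l = 2 l \left(-16 + l\right)$)
$L{\left(o \right)} = 25 + 5 o$ ($L{\left(o \right)} = 5 \left(5 + o\right) = 25 + 5 o$)
$L{\left(-15 \right)} \left(c + h{\left(b \right)}\right) = \left(25 + 5 \left(-15\right)\right) \left(880 + 2 \left(- \frac{5}{7}\right) \left(-16 - \frac{5}{7}\right)\right) = \left(25 - 75\right) \left(880 + 2 \left(- \frac{5}{7}\right) \left(- \frac{117}{7}\right)\right) = - 50 \left(880 + \frac{1170}{49}\right) = \left(-50\right) \frac{44290}{49} = - \frac{2214500}{49}$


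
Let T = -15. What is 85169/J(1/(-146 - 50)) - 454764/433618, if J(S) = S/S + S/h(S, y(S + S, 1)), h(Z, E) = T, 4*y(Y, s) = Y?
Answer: 54287624089278/637635269 ≈ 85139.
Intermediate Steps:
y(Y, s) = Y/4
h(Z, E) = -15
J(S) = 1 - S/15 (J(S) = S/S + S/(-15) = 1 + S*(-1/15) = 1 - S/15)
85169/J(1/(-146 - 50)) - 454764/433618 = 85169/(1 - 1/(15*(-146 - 50))) - 454764/433618 = 85169/(1 - 1/15/(-196)) - 454764*1/433618 = 85169/(1 - 1/15*(-1/196)) - 227382/216809 = 85169/(1 + 1/2940) - 227382/216809 = 85169/(2941/2940) - 227382/216809 = 85169*(2940/2941) - 227382/216809 = 250396860/2941 - 227382/216809 = 54287624089278/637635269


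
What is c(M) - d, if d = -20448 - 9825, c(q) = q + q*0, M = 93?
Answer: 30366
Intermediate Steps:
c(q) = q (c(q) = q + 0 = q)
d = -30273
c(M) - d = 93 - 1*(-30273) = 93 + 30273 = 30366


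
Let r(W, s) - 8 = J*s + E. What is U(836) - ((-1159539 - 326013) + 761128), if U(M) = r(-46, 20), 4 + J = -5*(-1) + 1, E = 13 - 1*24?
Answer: 724461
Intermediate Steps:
E = -11 (E = 13 - 24 = -11)
J = 2 (J = -4 + (-5*(-1) + 1) = -4 + (5 + 1) = -4 + 6 = 2)
r(W, s) = -3 + 2*s (r(W, s) = 8 + (2*s - 11) = 8 + (-11 + 2*s) = -3 + 2*s)
U(M) = 37 (U(M) = -3 + 2*20 = -3 + 40 = 37)
U(836) - ((-1159539 - 326013) + 761128) = 37 - ((-1159539 - 326013) + 761128) = 37 - (-1485552 + 761128) = 37 - 1*(-724424) = 37 + 724424 = 724461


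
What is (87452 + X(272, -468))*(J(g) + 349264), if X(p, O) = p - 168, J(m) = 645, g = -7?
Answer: 30636632404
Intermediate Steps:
X(p, O) = -168 + p
(87452 + X(272, -468))*(J(g) + 349264) = (87452 + (-168 + 272))*(645 + 349264) = (87452 + 104)*349909 = 87556*349909 = 30636632404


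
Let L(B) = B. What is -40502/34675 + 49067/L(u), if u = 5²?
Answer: 68015427/34675 ≈ 1961.5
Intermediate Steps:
u = 25
-40502/34675 + 49067/L(u) = -40502/34675 + 49067/25 = 68015427/34675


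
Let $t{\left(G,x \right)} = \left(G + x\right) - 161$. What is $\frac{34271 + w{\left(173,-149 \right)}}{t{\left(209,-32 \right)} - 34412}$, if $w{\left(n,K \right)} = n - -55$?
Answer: $- \frac{34499}{34396} \approx -1.003$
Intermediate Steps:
$w{\left(n,K \right)} = 55 + n$ ($w{\left(n,K \right)} = n + 55 = 55 + n$)
$t{\left(G,x \right)} = -161 + G + x$
$\frac{34271 + w{\left(173,-149 \right)}}{t{\left(209,-32 \right)} - 34412} = \frac{34271 + \left(55 + 173\right)}{\left(-161 + 209 - 32\right) - 34412} = \frac{34271 + 228}{16 - 34412} = \frac{34499}{-34396} = 34499 \left(- \frac{1}{34396}\right) = - \frac{34499}{34396}$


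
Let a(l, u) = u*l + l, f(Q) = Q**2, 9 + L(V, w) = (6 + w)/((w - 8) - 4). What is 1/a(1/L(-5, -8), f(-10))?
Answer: -89/1010 ≈ -0.088119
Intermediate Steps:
L(V, w) = -9 + (6 + w)/(-12 + w) (L(V, w) = -9 + (6 + w)/((w - 8) - 4) = -9 + (6 + w)/((-8 + w) - 4) = -9 + (6 + w)/(-12 + w))
a(l, u) = l + l*u (a(l, u) = l*u + l = l + l*u)
1/a(1/L(-5, -8), f(-10)) = 1/((1 + (-10)**2)/((2*(57 - 4*(-8))/(-12 - 8)))) = 1/((1 + 100)/((2*(57 + 32)/(-20)))) = 1/(101/(2*(-1/20)*89)) = 1/(101/(-89/10)) = 1/(-10/89*101) = 1/(-1010/89) = -89/1010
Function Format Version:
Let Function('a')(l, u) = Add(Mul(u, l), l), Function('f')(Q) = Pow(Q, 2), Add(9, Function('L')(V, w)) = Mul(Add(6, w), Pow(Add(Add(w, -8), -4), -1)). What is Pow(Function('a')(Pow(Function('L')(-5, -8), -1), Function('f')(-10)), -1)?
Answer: Rational(-89, 1010) ≈ -0.088119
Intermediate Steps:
Function('L')(V, w) = Add(-9, Mul(Pow(Add(-12, w), -1), Add(6, w))) (Function('L')(V, w) = Add(-9, Mul(Add(6, w), Pow(Add(Add(w, -8), -4), -1))) = Add(-9, Mul(Add(6, w), Pow(Add(Add(-8, w), -4), -1))) = Add(-9, Mul(Add(6, w), Pow(Add(-12, w), -1))) = Add(-9, Mul(Pow(Add(-12, w), -1), Add(6, w))))
Function('a')(l, u) = Add(l, Mul(l, u)) (Function('a')(l, u) = Add(Mul(l, u), l) = Add(l, Mul(l, u)))
Pow(Function('a')(Pow(Function('L')(-5, -8), -1), Function('f')(-10)), -1) = Pow(Mul(Pow(Mul(2, Pow(Add(-12, -8), -1), Add(57, Mul(-4, -8))), -1), Add(1, Pow(-10, 2))), -1) = Pow(Mul(Pow(Mul(2, Pow(-20, -1), Add(57, 32)), -1), Add(1, 100)), -1) = Pow(Mul(Pow(Mul(2, Rational(-1, 20), 89), -1), 101), -1) = Pow(Mul(Pow(Rational(-89, 10), -1), 101), -1) = Pow(Mul(Rational(-10, 89), 101), -1) = Pow(Rational(-1010, 89), -1) = Rational(-89, 1010)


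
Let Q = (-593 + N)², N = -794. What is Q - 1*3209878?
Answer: -1286109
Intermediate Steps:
Q = 1923769 (Q = (-593 - 794)² = (-1387)² = 1923769)
Q - 1*3209878 = 1923769 - 1*3209878 = 1923769 - 3209878 = -1286109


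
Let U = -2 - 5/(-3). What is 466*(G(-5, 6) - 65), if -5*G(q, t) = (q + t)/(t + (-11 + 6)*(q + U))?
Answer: -7421749/245 ≈ -30293.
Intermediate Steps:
U = -⅓ (U = -2 - 5*(-1)/3 = -2 - 1*(-5/3) = -2 + 5/3 = -⅓ ≈ -0.33333)
G(q, t) = -(q + t)/(5*(5/3 + t - 5*q)) (G(q, t) = -(q + t)/(5*(t + (-11 + 6)*(q - ⅓))) = -(q + t)/(5*(t - 5*(-⅓ + q))) = -(q + t)/(5*(t + (5/3 - 5*q))) = -(q + t)/(5*(5/3 + t - 5*q)))
466*(G(-5, 6) - 65) = 466*(3*(-5 + 6)/(5*(-5 - 3*6 + 15*(-5))) - 65) = 466*((⅗)*1/(-5 - 18 - 75) - 65) = 466*((⅗)*1/(-98) - 65) = 466*((⅗)*(-1/98)*1 - 65) = 466*(-3/490 - 65) = 466*(-31853/490) = -7421749/245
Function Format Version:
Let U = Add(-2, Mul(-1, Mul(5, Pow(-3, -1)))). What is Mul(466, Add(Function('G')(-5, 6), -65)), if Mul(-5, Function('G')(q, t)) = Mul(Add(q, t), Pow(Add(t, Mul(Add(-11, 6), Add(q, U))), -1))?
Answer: Rational(-7421749, 245) ≈ -30293.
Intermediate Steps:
U = Rational(-1, 3) (U = Add(-2, Mul(-1, Mul(5, Rational(-1, 3)))) = Add(-2, Mul(-1, Rational(-5, 3))) = Add(-2, Rational(5, 3)) = Rational(-1, 3) ≈ -0.33333)
Function('G')(q, t) = Mul(Rational(-1, 5), Pow(Add(Rational(5, 3), t, Mul(-5, q)), -1), Add(q, t)) (Function('G')(q, t) = Mul(Rational(-1, 5), Mul(Add(q, t), Pow(Add(t, Mul(Add(-11, 6), Add(q, Rational(-1, 3)))), -1))) = Mul(Rational(-1, 5), Mul(Add(q, t), Pow(Add(t, Mul(-5, Add(Rational(-1, 3), q))), -1))) = Mul(Rational(-1, 5), Mul(Add(q, t), Pow(Add(t, Add(Rational(5, 3), Mul(-5, q))), -1))) = Mul(Rational(-1, 5), Mul(Add(q, t), Pow(Add(Rational(5, 3), t, Mul(-5, q)), -1))) = Mul(Rational(-1, 5), Mul(Pow(Add(Rational(5, 3), t, Mul(-5, q)), -1), Add(q, t))) = Mul(Rational(-1, 5), Pow(Add(Rational(5, 3), t, Mul(-5, q)), -1), Add(q, t)))
Mul(466, Add(Function('G')(-5, 6), -65)) = Mul(466, Add(Mul(Rational(3, 5), Pow(Add(-5, Mul(-3, 6), Mul(15, -5)), -1), Add(-5, 6)), -65)) = Mul(466, Add(Mul(Rational(3, 5), Pow(Add(-5, -18, -75), -1), 1), -65)) = Mul(466, Add(Mul(Rational(3, 5), Pow(-98, -1), 1), -65)) = Mul(466, Add(Mul(Rational(3, 5), Rational(-1, 98), 1), -65)) = Mul(466, Add(Rational(-3, 490), -65)) = Mul(466, Rational(-31853, 490)) = Rational(-7421749, 245)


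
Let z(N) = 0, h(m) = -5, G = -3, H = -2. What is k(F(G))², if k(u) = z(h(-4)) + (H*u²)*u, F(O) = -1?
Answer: 4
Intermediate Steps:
k(u) = -2*u³ (k(u) = 0 + (-2*u²)*u = 0 - 2*u³ = -2*u³)
k(F(G))² = (-2*(-1)³)² = (-2*(-1))² = 2² = 4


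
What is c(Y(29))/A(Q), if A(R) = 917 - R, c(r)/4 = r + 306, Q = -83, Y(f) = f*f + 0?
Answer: 1147/250 ≈ 4.5880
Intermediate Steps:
Y(f) = f² (Y(f) = f² + 0 = f²)
c(r) = 1224 + 4*r (c(r) = 4*(r + 306) = 4*(306 + r) = 1224 + 4*r)
c(Y(29))/A(Q) = (1224 + 4*29²)/(917 - 1*(-83)) = (1224 + 4*841)/(917 + 83) = (1224 + 3364)/1000 = 4588*(1/1000) = 1147/250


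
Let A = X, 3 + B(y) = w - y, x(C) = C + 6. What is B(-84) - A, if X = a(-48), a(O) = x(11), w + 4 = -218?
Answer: -158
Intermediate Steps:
w = -222 (w = -4 - 218 = -222)
x(C) = 6 + C
B(y) = -225 - y (B(y) = -3 + (-222 - y) = -225 - y)
a(O) = 17 (a(O) = 6 + 11 = 17)
X = 17
A = 17
B(-84) - A = (-225 - 1*(-84)) - 1*17 = (-225 + 84) - 17 = -141 - 17 = -158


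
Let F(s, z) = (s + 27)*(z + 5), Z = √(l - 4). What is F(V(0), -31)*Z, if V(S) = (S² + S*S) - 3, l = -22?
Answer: -624*I*√26 ≈ -3181.8*I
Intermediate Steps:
V(S) = -3 + 2*S² (V(S) = (S² + S²) - 3 = 2*S² - 3 = -3 + 2*S²)
Z = I*√26 (Z = √(-22 - 4) = √(-26) = I*√26 ≈ 5.099*I)
F(s, z) = (5 + z)*(27 + s) (F(s, z) = (27 + s)*(5 + z) = (5 + z)*(27 + s))
F(V(0), -31)*Z = (135 + 5*(-3 + 2*0²) + 27*(-31) + (-3 + 2*0²)*(-31))*(I*√26) = (135 + 5*(-3 + 2*0) - 837 + (-3 + 2*0)*(-31))*(I*√26) = (135 + 5*(-3 + 0) - 837 + (-3 + 0)*(-31))*(I*√26) = (135 + 5*(-3) - 837 - 3*(-31))*(I*√26) = (135 - 15 - 837 + 93)*(I*√26) = -624*I*√26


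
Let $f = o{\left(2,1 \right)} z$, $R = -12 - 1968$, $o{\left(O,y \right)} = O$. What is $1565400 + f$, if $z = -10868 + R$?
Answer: $1539704$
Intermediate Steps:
$R = -1980$ ($R = -12 - 1968 = -1980$)
$z = -12848$ ($z = -10868 - 1980 = -12848$)
$f = -25696$ ($f = 2 \left(-12848\right) = -25696$)
$1565400 + f = 1565400 - 25696 = 1539704$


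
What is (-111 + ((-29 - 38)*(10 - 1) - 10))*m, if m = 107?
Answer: -77468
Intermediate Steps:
(-111 + ((-29 - 38)*(10 - 1) - 10))*m = (-111 + ((-29 - 38)*(10 - 1) - 10))*107 = (-111 + (-67*9 - 10))*107 = (-111 + (-603 - 10))*107 = (-111 - 613)*107 = -724*107 = -77468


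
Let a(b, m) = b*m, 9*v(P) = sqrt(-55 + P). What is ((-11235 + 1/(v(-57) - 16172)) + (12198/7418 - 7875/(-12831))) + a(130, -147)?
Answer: -364171002918618546381/12001914780629696 - 9*I*sqrt(7)/5296055104 ≈ -30343.0 - 4.4961e-9*I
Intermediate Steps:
v(P) = sqrt(-55 + P)/9
((-11235 + 1/(v(-57) - 16172)) + (12198/7418 - 7875/(-12831))) + a(130, -147) = ((-11235 + 1/(sqrt(-55 - 57)/9 - 16172)) + (12198/7418 - 7875/(-12831))) + 130*(-147) = ((-11235 + 1/(sqrt(-112)/9 - 16172)) + (12198*(1/7418) - 7875*(-1/12831))) - 19110 = ((-11235 + 1/((4*I*sqrt(7))/9 - 16172)) + (6099/3709 + 375/611)) - 19110 = ((-11235 + 1/(4*I*sqrt(7)/9 - 16172)) + 5117364/2266199) - 19110 = ((-11235 + 1/(-16172 + 4*I*sqrt(7)/9)) + 5117364/2266199) - 19110 = (-25455628401/2266199 + 1/(-16172 + 4*I*sqrt(7)/9)) - 19110 = -68762691291/2266199 + 1/(-16172 + 4*I*sqrt(7)/9)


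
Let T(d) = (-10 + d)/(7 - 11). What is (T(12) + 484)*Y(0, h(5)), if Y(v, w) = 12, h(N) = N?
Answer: 5802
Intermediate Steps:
T(d) = 5/2 - d/4 (T(d) = (-10 + d)/(-4) = (-10 + d)*(-¼) = 5/2 - d/4)
(T(12) + 484)*Y(0, h(5)) = ((5/2 - ¼*12) + 484)*12 = ((5/2 - 3) + 484)*12 = (-½ + 484)*12 = (967/2)*12 = 5802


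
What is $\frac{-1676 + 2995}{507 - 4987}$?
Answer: $- \frac{1319}{4480} \approx -0.29442$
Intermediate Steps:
$\frac{-1676 + 2995}{507 - 4987} = \frac{1319}{-4480} = 1319 \left(- \frac{1}{4480}\right) = - \frac{1319}{4480}$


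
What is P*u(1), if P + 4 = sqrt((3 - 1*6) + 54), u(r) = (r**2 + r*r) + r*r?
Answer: -12 + 3*sqrt(51) ≈ 9.4243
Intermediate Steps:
u(r) = 3*r**2 (u(r) = (r**2 + r**2) + r**2 = 2*r**2 + r**2 = 3*r**2)
P = -4 + sqrt(51) (P = -4 + sqrt((3 - 1*6) + 54) = -4 + sqrt((3 - 6) + 54) = -4 + sqrt(-3 + 54) = -4 + sqrt(51) ≈ 3.1414)
P*u(1) = (-4 + sqrt(51))*(3*1**2) = (-4 + sqrt(51))*(3*1) = (-4 + sqrt(51))*3 = -12 + 3*sqrt(51)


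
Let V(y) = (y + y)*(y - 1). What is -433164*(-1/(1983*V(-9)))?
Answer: 36097/29745 ≈ 1.2135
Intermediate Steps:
V(y) = 2*y*(-1 + y) (V(y) = (2*y)*(-1 + y) = 2*y*(-1 + y))
-433164*(-1/(1983*V(-9))) = -433164*1/(35694*(-1 - 9)) = -433164/((2*(-9)*(-10))*(-1983)) = -433164/(180*(-1983)) = -433164/(-356940) = -433164*(-1/356940) = 36097/29745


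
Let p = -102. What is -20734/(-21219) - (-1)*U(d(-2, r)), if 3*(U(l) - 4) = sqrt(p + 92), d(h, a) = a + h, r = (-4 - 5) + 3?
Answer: 105610/21219 + I*sqrt(10)/3 ≈ 4.9771 + 1.0541*I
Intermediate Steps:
r = -6 (r = -9 + 3 = -6)
U(l) = 4 + I*sqrt(10)/3 (U(l) = 4 + sqrt(-102 + 92)/3 = 4 + sqrt(-10)/3 = 4 + (I*sqrt(10))/3 = 4 + I*sqrt(10)/3)
-20734/(-21219) - (-1)*U(d(-2, r)) = -20734/(-21219) - (-1)*(4 + I*sqrt(10)/3) = -20734*(-1/21219) - (-4 - I*sqrt(10)/3) = 20734/21219 + (4 + I*sqrt(10)/3) = 105610/21219 + I*sqrt(10)/3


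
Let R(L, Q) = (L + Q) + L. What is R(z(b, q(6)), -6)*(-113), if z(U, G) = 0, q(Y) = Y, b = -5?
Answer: 678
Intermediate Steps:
R(L, Q) = Q + 2*L
R(z(b, q(6)), -6)*(-113) = (-6 + 2*0)*(-113) = (-6 + 0)*(-113) = -6*(-113) = 678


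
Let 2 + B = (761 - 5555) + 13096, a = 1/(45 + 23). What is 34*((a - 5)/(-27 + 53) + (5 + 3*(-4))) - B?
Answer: -444315/52 ≈ -8544.5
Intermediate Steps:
a = 1/68 ≈ 0.014706
B = 8300 (B = -2 + ((761 - 5555) + 13096) = -2 + (-4794 + 13096) = -2 + 8302 = 8300)
34*((a - 5)/(-27 + 53) + (5 + 3*(-4))) - B = 34*((1/68 - 5)/(-27 + 53) + (5 + 3*(-4))) - 1*8300 = 34*(-339/68/26 + (5 - 12)) - 8300 = 34*(-339/68*1/26 - 7) - 8300 = 34*(-339/1768 - 7) - 8300 = 34*(-12715/1768) - 8300 = -12715/52 - 8300 = -444315/52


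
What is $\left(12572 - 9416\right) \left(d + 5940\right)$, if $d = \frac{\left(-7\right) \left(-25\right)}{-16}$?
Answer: $\frac{74848485}{4} \approx 1.8712 \cdot 10^{7}$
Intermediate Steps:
$d = - \frac{175}{16}$ ($d = 175 \left(- \frac{1}{16}\right) = - \frac{175}{16} \approx -10.938$)
$\left(12572 - 9416\right) \left(d + 5940\right) = \left(12572 - 9416\right) \left(- \frac{175}{16} + 5940\right) = 3156 \cdot \frac{94865}{16} = \frac{74848485}{4}$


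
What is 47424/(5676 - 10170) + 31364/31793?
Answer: -227800236/23812957 ≈ -9.5662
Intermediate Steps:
47424/(5676 - 10170) + 31364/31793 = 47424/(-4494) + 31364*(1/31793) = 47424*(-1/4494) + 31364/31793 = -7904/749 + 31364/31793 = -227800236/23812957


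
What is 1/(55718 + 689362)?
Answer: 1/745080 ≈ 1.3421e-6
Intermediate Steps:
1/(55718 + 689362) = 1/745080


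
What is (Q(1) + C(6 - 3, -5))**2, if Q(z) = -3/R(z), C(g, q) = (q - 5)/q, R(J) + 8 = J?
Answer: 289/49 ≈ 5.8980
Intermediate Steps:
R(J) = -8 + J
C(g, q) = (-5 + q)/q
Q(z) = -3/(-8 + z)
(Q(1) + C(6 - 3, -5))**2 = (-3/(-8 + 1) + (-5 - 5)/(-5))**2 = (-3/(-7) - 1/5*(-10))**2 = (-3*(-1/7) + 2)**2 = (3/7 + 2)**2 = (17/7)**2 = 289/49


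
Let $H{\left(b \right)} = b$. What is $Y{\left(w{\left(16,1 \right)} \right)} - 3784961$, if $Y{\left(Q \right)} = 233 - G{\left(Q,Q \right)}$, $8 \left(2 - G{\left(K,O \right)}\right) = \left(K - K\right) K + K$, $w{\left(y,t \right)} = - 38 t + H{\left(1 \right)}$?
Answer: $- \frac{30277877}{8} \approx -3.7847 \cdot 10^{6}$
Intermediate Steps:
$w{\left(y,t \right)} = 1 - 38 t$ ($w{\left(y,t \right)} = - 38 t + 1 = 1 - 38 t$)
$G{\left(K,O \right)} = 2 - \frac{K}{8}$ ($G{\left(K,O \right)} = 2 - \frac{\left(K - K\right) K + K}{8} = 2 - \frac{0 K + K}{8} = 2 - \frac{0 + K}{8} = 2 - \frac{K}{8}$)
$Y{\left(Q \right)} = 231 + \frac{Q}{8}$ ($Y{\left(Q \right)} = 233 - \left(2 - \frac{Q}{8}\right) = 233 + \left(-2 + \frac{Q}{8}\right) = 231 + \frac{Q}{8}$)
$Y{\left(w{\left(16,1 \right)} \right)} - 3784961 = \left(231 + \frac{1 - 38}{8}\right) - 3784961 = \left(231 + \frac{1}{8} \left(-37\right)\right) - 3784961 = \left(231 - \frac{37}{8}\right) - 3784961 = \frac{1811}{8} - 3784961 = - \frac{30277877}{8}$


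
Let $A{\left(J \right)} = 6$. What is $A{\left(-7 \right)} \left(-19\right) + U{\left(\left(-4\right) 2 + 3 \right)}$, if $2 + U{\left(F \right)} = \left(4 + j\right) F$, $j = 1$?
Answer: $-141$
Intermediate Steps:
$U{\left(F \right)} = -2 + 5 F$ ($U{\left(F \right)} = -2 + \left(4 + 1\right) F = -2 + 5 F$)
$A{\left(-7 \right)} \left(-19\right) + U{\left(\left(-4\right) 2 + 3 \right)} = 6 \left(-19\right) + \left(-2 + 5 \left(\left(-4\right) 2 + 3\right)\right) = -114 + \left(-2 + 5 \left(-8 + 3\right)\right) = -114 + \left(-2 + 5 \left(-5\right)\right) = -114 - 27 = -141$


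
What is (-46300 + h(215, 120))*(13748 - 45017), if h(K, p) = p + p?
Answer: 1440250140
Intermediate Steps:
h(K, p) = 2*p
(-46300 + h(215, 120))*(13748 - 45017) = (-46300 + 2*120)*(13748 - 45017) = (-46300 + 240)*(-31269) = -46060*(-31269) = 1440250140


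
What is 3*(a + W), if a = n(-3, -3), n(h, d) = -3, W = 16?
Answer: 39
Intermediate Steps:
a = -3
3*(a + W) = 3*(-3 + 16) = 3*13 = 39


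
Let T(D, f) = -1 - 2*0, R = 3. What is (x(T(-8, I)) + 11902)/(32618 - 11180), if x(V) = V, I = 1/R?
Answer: 3967/7146 ≈ 0.55514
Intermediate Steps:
I = 1/3 ≈ 0.33333
T(D, f) = -1 (T(D, f) = -1 + 0 = -1)
(x(T(-8, I)) + 11902)/(32618 - 11180) = (-1 + 11902)/(32618 - 11180) = 11901/21438 = 11901*(1/21438) = 3967/7146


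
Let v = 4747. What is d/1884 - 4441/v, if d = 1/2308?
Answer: -19310671205/20641247184 ≈ -0.93554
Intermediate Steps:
d = 1/2308 ≈ 0.00043328
d/1884 - 4441/v = (1/2308)/1884 - 4441/4747 = (1/2308)*(1/1884) - 4441*1/4747 = 1/4348272 - 4441/4747 = -19310671205/20641247184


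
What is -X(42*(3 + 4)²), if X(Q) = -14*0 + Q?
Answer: -2058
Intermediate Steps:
X(Q) = Q (X(Q) = 0 + Q = Q)
-X(42*(3 + 4)²) = -42*(3 + 4)² = -42*7² = -42*49 = -1*2058 = -2058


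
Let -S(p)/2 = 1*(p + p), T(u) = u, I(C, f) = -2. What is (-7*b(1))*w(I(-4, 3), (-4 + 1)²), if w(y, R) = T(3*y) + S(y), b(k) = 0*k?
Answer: 0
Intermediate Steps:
S(p) = -4*p (S(p) = -2*(p + p) = -2*2*p = -4*p)
b(k) = 0
w(y, R) = -y (w(y, R) = 3*y - 4*y = -y)
(-7*b(1))*w(I(-4, 3), (-4 + 1)²) = (-7*0)*(-1*(-2)) = 0*2 = 0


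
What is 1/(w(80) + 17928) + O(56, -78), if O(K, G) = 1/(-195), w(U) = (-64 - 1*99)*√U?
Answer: -39473963/7782636810 + 163*√5/79821916 ≈ -0.0050675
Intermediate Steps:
w(U) = -163*√U (w(U) = (-64 - 99)*√U = -163*√U)
O(K, G) = -1/195
1/(w(80) + 17928) + O(56, -78) = 1/(-652*√5 + 17928) - 1/195 = 1/(17928 - 652*√5) - 1/195 = -1/195 + 1/(17928 - 652*√5)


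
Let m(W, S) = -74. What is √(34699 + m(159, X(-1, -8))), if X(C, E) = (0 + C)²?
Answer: 5*√1385 ≈ 186.08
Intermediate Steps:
X(C, E) = C²
√(34699 + m(159, X(-1, -8))) = √(34699 - 74) = √34625 = 5*√1385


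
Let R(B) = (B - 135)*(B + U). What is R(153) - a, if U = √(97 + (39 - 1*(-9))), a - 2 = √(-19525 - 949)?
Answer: 2752 + 18*√145 - I*√20474 ≈ 2968.8 - 143.09*I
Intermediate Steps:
a = 2 + I*√20474 (a = 2 + √(-19525 - 949) = 2 + √(-20474) = 2 + I*√20474 ≈ 2.0 + 143.09*I)
U = √145 (U = √(97 + (39 + 9)) = √(97 + 48) = √145 ≈ 12.042)
R(B) = (-135 + B)*(B + √145) (R(B) = (B - 135)*(B + √145) = (-135 + B)*(B + √145))
R(153) - a = (153² - 135*153 - 135*√145 + 153*√145) - (2 + I*√20474) = (23409 - 20655 - 135*√145 + 153*√145) + (-2 - I*√20474) = (2754 + 18*√145) + (-2 - I*√20474) = 2752 + 18*√145 - I*√20474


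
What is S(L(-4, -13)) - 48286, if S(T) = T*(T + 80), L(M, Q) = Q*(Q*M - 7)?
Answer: 247139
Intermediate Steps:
L(M, Q) = Q*(-7 + M*Q) (L(M, Q) = Q*(M*Q - 7) = Q*(-7 + M*Q))
S(T) = T*(80 + T)
S(L(-4, -13)) - 48286 = (-13*(-7 - 4*(-13)))*(80 - 13*(-7 - 4*(-13))) - 48286 = (-13*(-7 + 52))*(80 - 13*(-7 + 52)) - 48286 = (-13*45)*(80 - 13*45) - 48286 = -585*(80 - 585) - 48286 = -585*(-505) - 48286 = 295425 - 48286 = 247139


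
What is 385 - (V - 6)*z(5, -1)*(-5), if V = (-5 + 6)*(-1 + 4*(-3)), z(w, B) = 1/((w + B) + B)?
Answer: 1060/3 ≈ 353.33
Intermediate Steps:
z(w, B) = 1/(w + 2*B) (z(w, B) = 1/((B + w) + B) = 1/(w + 2*B))
V = -13 (V = 1*(-1 - 12) = 1*(-13) = -13)
385 - (V - 6)*z(5, -1)*(-5) = 385 - (-13 - 6)*-5/(5 + 2*(-1)) = 385 - (-19)*-5/(5 - 2) = 385 - (-19)*-5/3 = 385 - (-19)*(⅓)*(-5) = 385 - (-19)*(-5)/3 = 385 - 1*95/3 = 385 - 95/3 = 1060/3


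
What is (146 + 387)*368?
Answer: 196144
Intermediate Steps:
(146 + 387)*368 = 533*368 = 196144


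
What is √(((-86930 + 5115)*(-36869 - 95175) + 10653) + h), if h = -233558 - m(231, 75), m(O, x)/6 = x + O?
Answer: √10802955119 ≈ 1.0394e+5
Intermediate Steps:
m(O, x) = 6*O + 6*x (m(O, x) = 6*(x + O) = 6*(O + x) = 6*O + 6*x)
h = -235394 (h = -233558 - (6*231 + 6*75) = -233558 - (1386 + 450) = -233558 - 1*1836 = -233558 - 1836 = -235394)
√(((-86930 + 5115)*(-36869 - 95175) + 10653) + h) = √(((-86930 + 5115)*(-36869 - 95175) + 10653) - 235394) = √((-81815*(-132044) + 10653) - 235394) = √((10803179860 + 10653) - 235394) = √(10803190513 - 235394) = √10802955119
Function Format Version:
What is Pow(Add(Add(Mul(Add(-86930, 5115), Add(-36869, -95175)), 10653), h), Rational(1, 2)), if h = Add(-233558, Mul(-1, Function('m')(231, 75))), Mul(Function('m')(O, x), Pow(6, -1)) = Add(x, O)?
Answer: Pow(10802955119, Rational(1, 2)) ≈ 1.0394e+5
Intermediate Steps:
Function('m')(O, x) = Add(Mul(6, O), Mul(6, x)) (Function('m')(O, x) = Mul(6, Add(x, O)) = Mul(6, Add(O, x)) = Add(Mul(6, O), Mul(6, x)))
h = -235394 (h = Add(-233558, Mul(-1, Add(Mul(6, 231), Mul(6, 75)))) = Add(-233558, Mul(-1, Add(1386, 450))) = Add(-233558, Mul(-1, 1836)) = Add(-233558, -1836) = -235394)
Pow(Add(Add(Mul(Add(-86930, 5115), Add(-36869, -95175)), 10653), h), Rational(1, 2)) = Pow(Add(Add(Mul(Add(-86930, 5115), Add(-36869, -95175)), 10653), -235394), Rational(1, 2)) = Pow(Add(Add(Mul(-81815, -132044), 10653), -235394), Rational(1, 2)) = Pow(Add(Add(10803179860, 10653), -235394), Rational(1, 2)) = Pow(Add(10803190513, -235394), Rational(1, 2)) = Pow(10802955119, Rational(1, 2))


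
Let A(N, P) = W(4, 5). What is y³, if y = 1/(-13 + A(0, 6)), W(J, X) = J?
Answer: -1/729 ≈ -0.0013717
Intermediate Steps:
A(N, P) = 4
y = -⅑ (y = 1/(-13 + 4) = 1/(-9) = -⅑ ≈ -0.11111)
y³ = (-⅑)³ = -1/729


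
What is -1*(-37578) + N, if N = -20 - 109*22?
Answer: 35160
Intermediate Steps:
N = -2418 (N = -20 - 2398 = -2418)
-1*(-37578) + N = -1*(-37578) - 2418 = 37578 - 2418 = 35160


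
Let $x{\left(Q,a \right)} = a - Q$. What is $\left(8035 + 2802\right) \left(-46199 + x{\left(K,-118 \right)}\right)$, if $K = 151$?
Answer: $-503573716$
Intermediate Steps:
$\left(8035 + 2802\right) \left(-46199 + x{\left(K,-118 \right)}\right) = \left(8035 + 2802\right) \left(-46199 - 269\right) = 10837 \left(-46199 - 269\right) = 10837 \left(-46468\right) = -503573716$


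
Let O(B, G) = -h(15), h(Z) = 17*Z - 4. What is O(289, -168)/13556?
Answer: -251/13556 ≈ -0.018516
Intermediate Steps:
h(Z) = -4 + 17*Z
O(B, G) = -251 (O(B, G) = -(-4 + 17*15) = -(-4 + 255) = -1*251 = -251)
O(289, -168)/13556 = -251/13556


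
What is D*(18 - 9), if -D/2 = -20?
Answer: 360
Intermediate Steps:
D = 40 (D = -2*(-20) = 40)
D*(18 - 9) = 40*(18 - 9) = 40*9 = 360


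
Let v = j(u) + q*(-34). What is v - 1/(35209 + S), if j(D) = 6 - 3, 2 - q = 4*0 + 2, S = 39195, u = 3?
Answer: 223211/74404 ≈ 3.0000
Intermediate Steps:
q = 0 (q = 2 - (4*0 + 2) = 2 - (0 + 2) = 2 - 1*2 = 2 - 2 = 0)
j(D) = 3
v = 3 (v = 3 + 0*(-34) = 3 + 0 = 3)
v - 1/(35209 + S) = 3 - 1/(35209 + 39195) = 3 - 1/74404 = 223211/74404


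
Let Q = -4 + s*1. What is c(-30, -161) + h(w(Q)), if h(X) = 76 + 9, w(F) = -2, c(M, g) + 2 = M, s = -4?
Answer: 53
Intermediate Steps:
c(M, g) = -2 + M
Q = -8 (Q = -4 - 4*1 = -4 - 4 = -8)
h(X) = 85
c(-30, -161) + h(w(Q)) = (-2 - 30) + 85 = -32 + 85 = 53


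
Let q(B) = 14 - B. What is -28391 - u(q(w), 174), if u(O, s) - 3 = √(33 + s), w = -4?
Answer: -28394 - 3*√23 ≈ -28408.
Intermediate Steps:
u(O, s) = 3 + √(33 + s)
-28391 - u(q(w), 174) = -28391 - (3 + √(33 + 174)) = -28391 - (3 + √207) = -28391 - (3 + 3*√23) = -28391 + (-3 - 3*√23) = -28394 - 3*√23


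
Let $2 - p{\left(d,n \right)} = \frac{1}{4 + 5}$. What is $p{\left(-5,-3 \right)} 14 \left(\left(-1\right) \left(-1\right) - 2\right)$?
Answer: $- \frac{238}{9} \approx -26.444$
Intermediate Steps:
$p{\left(d,n \right)} = \frac{17}{9}$ ($p{\left(d,n \right)} = 2 - \frac{1}{4 + 5} = 2 - \frac{1}{9} = \frac{17}{9}$)
$p{\left(-5,-3 \right)} 14 \left(\left(-1\right) \left(-1\right) - 2\right) = \frac{17}{9} \cdot 14 \left(\left(-1\right) \left(-1\right) - 2\right) = \frac{238 \left(1 - 2\right)}{9} = \frac{238}{9} \left(-1\right) = - \frac{238}{9}$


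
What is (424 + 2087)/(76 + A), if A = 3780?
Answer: 2511/3856 ≈ 0.65119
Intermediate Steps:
(424 + 2087)/(76 + A) = (424 + 2087)/(76 + 3780) = 2511/3856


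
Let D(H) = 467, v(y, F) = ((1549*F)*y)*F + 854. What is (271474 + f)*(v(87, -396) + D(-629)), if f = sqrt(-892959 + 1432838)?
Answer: 5737058936829346 + 21132995929*sqrt(539879) ≈ 5.7526e+15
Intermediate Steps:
v(y, F) = 854 + 1549*y*F**2 (v(y, F) = (1549*F*y)*F + 854 = 1549*y*F**2 + 854 = 854 + 1549*y*F**2)
f = sqrt(539879) ≈ 734.76
(271474 + f)*(v(87, -396) + D(-629)) = (271474 + sqrt(539879))*((854 + 1549*87*(-396)**2) + 467) = (271474 + sqrt(539879))*((854 + 1549*87*156816) + 467) = (271474 + sqrt(539879))*((854 + 21132994608) + 467) = (271474 + sqrt(539879))*(21132995462 + 467) = (271474 + sqrt(539879))*21132995929 = 5737058936829346 + 21132995929*sqrt(539879)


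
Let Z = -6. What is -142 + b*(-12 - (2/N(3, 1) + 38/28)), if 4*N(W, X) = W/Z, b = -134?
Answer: -3473/7 ≈ -496.14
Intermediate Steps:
N(W, X) = -W/24 (N(W, X) = (W/(-6))/4 = (W*(-⅙))/4 = (-W/6)/4 = -W/24)
-142 + b*(-12 - (2/N(3, 1) + 38/28)) = -142 - 134*(-12 - (2/((-1/24*3)) + 38/28)) = -142 - 134*(-12 - (2/(-⅛) + 38*(1/28))) = -142 - 134*(-12 - (2*(-8) + 19/14)) = -142 - 134*(-12 - (-16 + 19/14)) = -142 - 134*(-12 - 1*(-205/14)) = -142 - 134*(-12 + 205/14) = -142 - 134*37/14 = -142 - 2479/7 = -3473/7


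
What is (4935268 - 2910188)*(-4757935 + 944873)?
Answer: -7721755594960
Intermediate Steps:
(4935268 - 2910188)*(-4757935 + 944873) = 2025080*(-3813062) = -7721755594960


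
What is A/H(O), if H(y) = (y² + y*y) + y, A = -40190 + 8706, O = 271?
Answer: -31484/147153 ≈ -0.21395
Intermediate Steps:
A = -31484
H(y) = y + 2*y² (H(y) = (y² + y²) + y = 2*y² + y = y + 2*y²)
A/H(O) = -31484*1/(271*(1 + 2*271)) = -31484*1/(271*(1 + 542)) = -31484/(271*543) = -31484/147153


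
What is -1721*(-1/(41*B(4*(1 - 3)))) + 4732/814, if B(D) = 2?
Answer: 894459/33374 ≈ 26.801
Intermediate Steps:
-1721*(-1/(41*B(4*(1 - 3)))) + 4732/814 = -1721/(2*(-41)) + 4732/814 = -1721/(-82) + 4732*(1/814) = -1721*(-1/82) + 2366/407 = 1721/82 + 2366/407 = 894459/33374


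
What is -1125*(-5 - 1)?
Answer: 6750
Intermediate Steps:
-1125*(-5 - 1) = -1125*(-6) = -375*(-18) = 6750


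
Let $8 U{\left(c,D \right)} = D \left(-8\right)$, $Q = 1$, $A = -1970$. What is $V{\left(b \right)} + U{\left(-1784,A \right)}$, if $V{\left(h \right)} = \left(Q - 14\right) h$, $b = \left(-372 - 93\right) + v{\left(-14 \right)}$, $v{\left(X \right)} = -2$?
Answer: $8041$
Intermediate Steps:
$U{\left(c,D \right)} = - D$ ($U{\left(c,D \right)} = \frac{D \left(-8\right)}{8} = \frac{\left(-8\right) D}{8} = - D$)
$b = -467$ ($b = \left(-372 - 93\right) - 2 = -465 - 2 = -467$)
$V{\left(h \right)} = - 13 h$ ($V{\left(h \right)} = \left(1 - 14\right) h = - 13 h$)
$V{\left(b \right)} + U{\left(-1784,A \right)} = \left(-13\right) \left(-467\right) - -1970 = 6071 + 1970 = 8041$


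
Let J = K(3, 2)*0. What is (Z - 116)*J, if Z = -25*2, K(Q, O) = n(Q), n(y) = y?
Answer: 0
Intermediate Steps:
K(Q, O) = Q
Z = -50
J = 0 (J = 3*0 = 0)
(Z - 116)*J = (-50 - 116)*0 = -166*0 = 0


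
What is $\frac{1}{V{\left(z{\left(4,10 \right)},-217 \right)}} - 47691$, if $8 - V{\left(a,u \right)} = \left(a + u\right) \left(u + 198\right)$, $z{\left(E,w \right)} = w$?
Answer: $- \frac{187187176}{3925} \approx -47691.0$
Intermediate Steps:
$V{\left(a,u \right)} = 8 - \left(198 + u\right) \left(a + u\right)$ ($V{\left(a,u \right)} = 8 - \left(a + u\right) \left(u + 198\right) = 8 - \left(a + u\right) \left(198 + u\right) = 8 - \left(198 + u\right) \left(a + u\right)$)
$\frac{1}{V{\left(z{\left(4,10 \right)},-217 \right)}} - 47691 = \frac{1}{8 - \left(-217\right)^{2} - 1980 - -42966 - 10 \left(-217\right)} - 47691 = \frac{1}{8 - 47089 - 1980 + 42966 + 2170} - 47691 = \frac{1}{-3925} - 47691 = - \frac{1}{3925} - 47691 = - \frac{187187176}{3925}$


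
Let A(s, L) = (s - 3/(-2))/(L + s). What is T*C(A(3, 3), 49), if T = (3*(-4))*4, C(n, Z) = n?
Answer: -36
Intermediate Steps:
A(s, L) = (3/2 + s)/(L + s) (A(s, L) = (s - 3*(-½))/(L + s) = (s + 3/2)/(L + s) = (3/2 + s)/(L + s))
T = -48 (T = -12*4 = -48)
T*C(A(3, 3), 49) = -48*(3/2 + 3)/(3 + 3) = -48*9/(6*2) = -8*9/2 = -48*¾ = -36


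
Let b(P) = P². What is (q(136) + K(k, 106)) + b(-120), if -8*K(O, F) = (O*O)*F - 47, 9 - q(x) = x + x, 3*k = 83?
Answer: 288053/72 ≈ 4000.7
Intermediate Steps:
k = 83/3 (k = (⅓)*83 = 83/3 ≈ 27.667)
q(x) = 9 - 2*x (q(x) = 9 - (x + x) = 9 - 2*x)
K(O, F) = 47/8 - F*O²/8 (K(O, F) = -((O*O)*F - 47)/8 = -(O²*F - 47)/8 = -(F*O² - 47)/8 = -(-47 + F*O²)/8 = 47/8 - F*O²/8)
(q(136) + K(k, 106)) + b(-120) = ((9 - 2*136) + (47/8 - ⅛*106*(83/3)²)) + (-120)² = ((9 - 272) + (47/8 - ⅛*106*6889/9)) + 14400 = (-263 + (47/8 - 365117/36)) + 14400 = (-263 - 729811/72) + 14400 = -748747/72 + 14400 = 288053/72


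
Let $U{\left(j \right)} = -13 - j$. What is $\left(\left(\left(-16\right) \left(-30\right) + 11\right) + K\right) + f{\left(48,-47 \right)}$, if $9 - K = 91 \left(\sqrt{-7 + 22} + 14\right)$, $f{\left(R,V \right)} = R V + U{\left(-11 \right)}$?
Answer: $-3032 - 91 \sqrt{15} \approx -3384.4$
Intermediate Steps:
$f{\left(R,V \right)} = -2 + R V$ ($f{\left(R,V \right)} = R V - 2 = -2 + R V$)
$K = -1265 - 91 \sqrt{15}$ ($K = 9 - 91 \left(\sqrt{-7 + 22} + 14\right) = 9 - 91 \left(\sqrt{15} + 14\right) = 9 - 91 \left(14 + \sqrt{15}\right) = 9 - \left(1274 + 91 \sqrt{15}\right) = -1265 - 91 \sqrt{15} \approx -1617.4$)
$\left(\left(\left(-16\right) \left(-30\right) + 11\right) + K\right) + f{\left(48,-47 \right)} = \left(\left(\left(-16\right) \left(-30\right) + 11\right) - \left(1265 + 91 \sqrt{15}\right)\right) + \left(-2 + 48 \left(-47\right)\right) = \left(\left(480 + 11\right) - \left(1265 + 91 \sqrt{15}\right)\right) - 2258 = \left(491 - \left(1265 + 91 \sqrt{15}\right)\right) - 2258 = \left(-774 - 91 \sqrt{15}\right) - 2258 = -3032 - 91 \sqrt{15}$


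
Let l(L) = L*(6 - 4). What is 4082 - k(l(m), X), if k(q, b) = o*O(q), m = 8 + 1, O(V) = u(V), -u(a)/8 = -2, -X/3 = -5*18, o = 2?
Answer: 4050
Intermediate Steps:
X = 270 (X = -(-15)*18 = -3*(-90) = 270)
u(a) = 16 (u(a) = -8*(-2) = 16)
O(V) = 16
m = 9
l(L) = 2*L (l(L) = L*2 = 2*L)
k(q, b) = 32 (k(q, b) = 2*16 = 32)
4082 - k(l(m), X) = 4082 - 1*32 = 4082 - 32 = 4050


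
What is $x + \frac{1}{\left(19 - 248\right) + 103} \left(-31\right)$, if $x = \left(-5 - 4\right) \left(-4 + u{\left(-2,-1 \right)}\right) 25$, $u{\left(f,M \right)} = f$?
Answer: $\frac{170131}{126} \approx 1350.2$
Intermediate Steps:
$x = 1350$ ($x = \left(-5 - 4\right) \left(-4 - 2\right) 25 = \left(-9\right) \left(-6\right) 25 = 54 \cdot 25 = 1350$)
$x + \frac{1}{\left(19 - 248\right) + 103} \left(-31\right) = 1350 + \frac{1}{\left(19 - 248\right) + 103} \left(-31\right) = 1350 + \frac{1}{-229 + 103} \left(-31\right) = 1350 + \frac{1}{-126} \left(-31\right) = 1350 - - \frac{31}{126} = 1350 + \frac{31}{126} = \frac{170131}{126}$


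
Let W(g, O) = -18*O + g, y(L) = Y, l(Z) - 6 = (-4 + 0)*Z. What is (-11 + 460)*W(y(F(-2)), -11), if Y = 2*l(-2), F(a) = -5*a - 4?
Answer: 101474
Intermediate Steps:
l(Z) = 6 - 4*Z (l(Z) = 6 + (-4 + 0)*Z = 6 - 4*Z)
F(a) = -4 - 5*a
Y = 28 (Y = 2*(6 - 4*(-2)) = 2*(6 + 8) = 2*14 = 28)
y(L) = 28
W(g, O) = g - 18*O
(-11 + 460)*W(y(F(-2)), -11) = (-11 + 460)*(28 - 18*(-11)) = 449*(28 + 198) = 449*226 = 101474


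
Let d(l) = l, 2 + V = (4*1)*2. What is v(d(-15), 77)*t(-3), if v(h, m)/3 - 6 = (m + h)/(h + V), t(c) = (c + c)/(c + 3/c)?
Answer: -4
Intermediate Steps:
V = 6 (V = -2 + (4*1)*2 = -2 + 4*2 = -2 + 8 = 6)
t(c) = 2*c/(c + 3/c) (t(c) = (2*c)/(c + 3/c) = 2*c/(c + 3/c))
v(h, m) = 18 + 3*(h + m)/(6 + h) (v(h, m) = 18 + 3*((m + h)/(h + 6)) = 18 + 3*((h + m)/(6 + h)) = 18 + 3*(h + m)/(6 + h))
v(d(-15), 77)*t(-3) = (3*(36 + 77 + 7*(-15))/(6 - 15))*(2*(-3)²/(3 + (-3)²)) = (3*(36 + 77 - 105)/(-9))*(2*9/(3 + 9)) = (3*(-⅑)*8)*(2*9/12) = -16*9/(3*12) = -8/3*3/2 = -4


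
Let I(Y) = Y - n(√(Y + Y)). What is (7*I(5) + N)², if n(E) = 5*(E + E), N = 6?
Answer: 50681 - 5740*√10 ≈ 32530.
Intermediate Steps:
n(E) = 10*E (n(E) = 5*(2*E) = 10*E)
I(Y) = Y - 10*√2*√Y (I(Y) = Y - 10*√(Y + Y) = Y - 10*√(2*Y) = Y - 10*√2*√Y)
(7*I(5) + N)² = (7*(5 - 10*√2*√5) + 6)² = (7*(5 - 10*√10) + 6)² = ((35 - 70*√10) + 6)² = (41 - 70*√10)²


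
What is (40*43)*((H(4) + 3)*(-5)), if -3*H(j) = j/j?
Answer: -68800/3 ≈ -22933.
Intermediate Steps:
H(j) = -⅓ (H(j) = -j/(3*j) = -⅓*1 = -⅓)
(40*43)*((H(4) + 3)*(-5)) = (40*43)*((-⅓ + 3)*(-5)) = 1720*((8/3)*(-5)) = 1720*(-40/3) = -68800/3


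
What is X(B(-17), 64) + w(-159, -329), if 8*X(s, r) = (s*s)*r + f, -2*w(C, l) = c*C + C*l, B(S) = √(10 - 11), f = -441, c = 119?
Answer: -134065/8 ≈ -16758.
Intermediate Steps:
B(S) = I (B(S) = √(-1) = I)
w(C, l) = -119*C/2 - C*l/2 (w(C, l) = -(119*C + C*l)/2 = -119*C/2 - C*l/2)
X(s, r) = -441/8 + r*s²/8 (X(s, r) = ((s*s)*r - 441)/8 = (s²*r - 441)/8 = (r*s² - 441)/8 = (-441 + r*s²)/8 = -441/8 + r*s²/8)
X(B(-17), 64) + w(-159, -329) = (-441/8 + (⅛)*64*I²) - ½*(-159)*(119 - 329) = (-441/8 + (⅛)*64*(-1)) - ½*(-159)*(-210) = (-441/8 - 8) - 16695 = -505/8 - 16695 = -134065/8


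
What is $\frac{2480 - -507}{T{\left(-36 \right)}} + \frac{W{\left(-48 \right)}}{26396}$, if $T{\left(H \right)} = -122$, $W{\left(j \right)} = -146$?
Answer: $- \frac{9857833}{402539} \approx -24.489$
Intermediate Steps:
$\frac{2480 - -507}{T{\left(-36 \right)}} + \frac{W{\left(-48 \right)}}{26396} = \frac{2480 - -507}{-122} - \frac{146}{26396} = \left(2480 + 507\right) \left(- \frac{1}{122}\right) - \frac{73}{13198} = 2987 \left(- \frac{1}{122}\right) - \frac{73}{13198} = - \frac{2987}{122} - \frac{73}{13198} = - \frac{9857833}{402539}$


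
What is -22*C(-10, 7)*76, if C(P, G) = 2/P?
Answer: 1672/5 ≈ 334.40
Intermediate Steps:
-22*C(-10, 7)*76 = -44/(-10)*76 = -44*(-1)/10*76 = -22*(-⅕)*76 = (22/5)*76 = 1672/5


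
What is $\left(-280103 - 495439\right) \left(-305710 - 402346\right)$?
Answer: $549127166352$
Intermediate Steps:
$\left(-280103 - 495439\right) \left(-305710 - 402346\right) = \left(-775542\right) \left(-708056\right) = 549127166352$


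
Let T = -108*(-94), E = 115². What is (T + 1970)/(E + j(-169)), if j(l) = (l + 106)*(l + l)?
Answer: 12122/34519 ≈ 0.35117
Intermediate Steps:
E = 13225
T = 10152
j(l) = 2*l*(106 + l) (j(l) = (106 + l)*(2*l) = 2*l*(106 + l))
(T + 1970)/(E + j(-169)) = (10152 + 1970)/(13225 + 2*(-169)*(106 - 169)) = 12122/(13225 + 2*(-169)*(-63)) = 12122/(13225 + 21294) = 12122/34519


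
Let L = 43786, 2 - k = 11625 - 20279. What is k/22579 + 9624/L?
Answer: 298155956/494322047 ≈ 0.60316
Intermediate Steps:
k = 8656 (k = 2 - (11625 - 20279) = 2 - 1*(-8654) = 2 + 8654 = 8656)
k/22579 + 9624/L = 8656/22579 + 9624/43786 = 8656*(1/22579) + 9624*(1/43786) = 8656/22579 + 4812/21893 = 298155956/494322047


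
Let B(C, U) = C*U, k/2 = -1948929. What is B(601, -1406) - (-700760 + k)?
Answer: 3753612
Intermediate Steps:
k = -3897858 (k = 2*(-1948929) = -3897858)
B(601, -1406) - (-700760 + k) = 601*(-1406) - (-700760 - 3897858) = -845006 - 1*(-4598618) = -845006 + 4598618 = 3753612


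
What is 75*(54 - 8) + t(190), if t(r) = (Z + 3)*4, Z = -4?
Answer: 3446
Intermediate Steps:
t(r) = -4 (t(r) = (-4 + 3)*4 = -1*4 = -4)
75*(54 - 8) + t(190) = 75*(54 - 8) - 4 = 75*46 - 4 = 3450 - 4 = 3446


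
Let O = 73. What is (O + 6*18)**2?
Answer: 32761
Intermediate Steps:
(O + 6*18)**2 = (73 + 6*18)**2 = (73 + 108)**2 = 181**2 = 32761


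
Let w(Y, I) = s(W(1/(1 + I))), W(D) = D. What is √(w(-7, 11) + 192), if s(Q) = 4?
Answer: 14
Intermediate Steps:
w(Y, I) = 4
√(w(-7, 11) + 192) = √(4 + 192) = √196 = 14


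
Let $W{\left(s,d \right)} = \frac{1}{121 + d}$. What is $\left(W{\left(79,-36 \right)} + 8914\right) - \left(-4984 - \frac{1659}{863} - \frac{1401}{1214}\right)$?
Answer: $\frac{1237933187307}{89052970} \approx 13901.0$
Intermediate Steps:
$\left(W{\left(79,-36 \right)} + 8914\right) - \left(-4984 - \frac{1659}{863} - \frac{1401}{1214}\right) = \left(\frac{1}{121 - 36} + 8914\right) - \left(-4984 - \frac{1659}{863} - \frac{1401}{1214}\right) = \left(\frac{1}{85} + 8914\right) - \left(-4984 - \frac{1659}{863} - \frac{1401}{1214}\right) = \left(\frac{1}{85} + 8914\right) + \left(4984 - \left(- \frac{1659}{863} - \frac{1401}{1214}\right)\right) = \frac{757691}{85} + \left(4984 - - \frac{3223089}{1047682}\right) = \frac{757691}{85} + \left(4984 + \frac{3223089}{1047682}\right) = \frac{757691}{85} + \frac{5224870177}{1047682} = \frac{1237933187307}{89052970}$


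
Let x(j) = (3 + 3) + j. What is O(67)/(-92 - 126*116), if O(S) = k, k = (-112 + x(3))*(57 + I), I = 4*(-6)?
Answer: 3399/14708 ≈ 0.23110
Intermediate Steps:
x(j) = 6 + j
I = -24
k = -3399 (k = (-112 + (6 + 3))*(57 - 24) = (-112 + 9)*33 = -103*33 = -3399)
O(S) = -3399
O(67)/(-92 - 126*116) = -3399/(-92 - 126*116) = -3399/(-92 - 14616) = -3399/(-14708) = -3399*(-1/14708) = 3399/14708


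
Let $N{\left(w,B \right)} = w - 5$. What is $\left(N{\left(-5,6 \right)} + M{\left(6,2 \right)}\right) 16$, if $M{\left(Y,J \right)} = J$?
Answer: $-128$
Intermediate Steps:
$N{\left(w,B \right)} = -5 + w$
$\left(N{\left(-5,6 \right)} + M{\left(6,2 \right)}\right) 16 = \left(\left(-5 - 5\right) + 2\right) 16 = \left(-10 + 2\right) 16 = \left(-8\right) 16 = -128$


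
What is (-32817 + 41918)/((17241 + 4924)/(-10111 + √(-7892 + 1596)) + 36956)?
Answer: 2644964977231249/10739647055361189 + 31034410*I*√1574/10739647055361189 ≈ 0.24628 + 1.1465e-7*I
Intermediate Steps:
(-32817 + 41918)/((17241 + 4924)/(-10111 + √(-7892 + 1596)) + 36956) = 9101/(22165/(-10111 + √(-6296)) + 36956) = 9101/(22165/(-10111 + 2*I*√1574) + 36956) = 9101/(36956 + 22165/(-10111 + 2*I*√1574))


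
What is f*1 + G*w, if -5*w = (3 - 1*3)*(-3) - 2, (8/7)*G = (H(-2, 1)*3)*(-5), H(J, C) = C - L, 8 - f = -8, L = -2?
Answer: ¼ ≈ 0.25000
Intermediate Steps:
f = 16 (f = 8 - 1*(-8) = 8 + 8 = 16)
H(J, C) = 2 + C (H(J, C) = C - 1*(-2) = C + 2 = 2 + C)
G = -315/8 (G = 7*(((2 + 1)*3)*(-5))/8 = 7*((3*3)*(-5))/8 = 7*(9*(-5))/8 = (7/8)*(-45) = -315/8 ≈ -39.375)
w = ⅖ (w = -((3 - 1*3)*(-3) - 2)/5 = -((3 - 3)*(-3) - 2)/5 = -(0*(-3) - 2)/5 = -(0 - 2)/5 = -⅕*(-2) = ⅖ ≈ 0.40000)
f*1 + G*w = 16*1 - 315/8*⅖ = 16 - 63/4 = ¼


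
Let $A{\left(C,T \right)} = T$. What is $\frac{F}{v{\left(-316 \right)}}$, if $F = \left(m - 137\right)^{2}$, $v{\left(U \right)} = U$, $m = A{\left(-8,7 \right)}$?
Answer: $- \frac{4225}{79} \approx -53.481$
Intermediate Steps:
$m = 7$
$F = 16900$ ($F = \left(7 - 137\right)^{2} = \left(-130\right)^{2} = 16900$)
$\frac{F}{v{\left(-316 \right)}} = \frac{16900}{-316} = 16900 \left(- \frac{1}{316}\right) = - \frac{4225}{79}$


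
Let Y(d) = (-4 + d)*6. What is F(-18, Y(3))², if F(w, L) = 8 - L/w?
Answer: 529/9 ≈ 58.778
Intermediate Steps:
Y(d) = -24 + 6*d
F(w, L) = 8 - L/w
F(-18, Y(3))² = (8 - 1*(-24 + 6*3)/(-18))² = (8 - 1*(-24 + 18)*(-1/18))² = (8 - 1*(-6)*(-1/18))² = (8 - ⅓)² = (23/3)² = 529/9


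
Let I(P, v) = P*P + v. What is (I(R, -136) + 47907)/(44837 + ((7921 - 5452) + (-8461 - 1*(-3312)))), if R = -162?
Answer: 74015/42157 ≈ 1.7557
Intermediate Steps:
I(P, v) = v + P**2 (I(P, v) = P**2 + v = v + P**2)
(I(R, -136) + 47907)/(44837 + ((7921 - 5452) + (-8461 - 1*(-3312)))) = ((-136 + (-162)**2) + 47907)/(44837 + ((7921 - 5452) + (-8461 - 1*(-3312)))) = ((-136 + 26244) + 47907)/(44837 + (2469 + (-8461 + 3312))) = (26108 + 47907)/(44837 + (2469 - 5149)) = 74015/(44837 - 2680) = 74015/42157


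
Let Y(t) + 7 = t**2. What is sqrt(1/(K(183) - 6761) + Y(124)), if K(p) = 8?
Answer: 2*sqrt(175218159642)/6753 ≈ 123.97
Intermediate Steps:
Y(t) = -7 + t**2
sqrt(1/(K(183) - 6761) + Y(124)) = sqrt(1/(8 - 6761) + (-7 + 124**2)) = sqrt(1/(-6753) + (-7 + 15376)) = sqrt(-1/6753 + 15369) = sqrt(103786856/6753) = 2*sqrt(175218159642)/6753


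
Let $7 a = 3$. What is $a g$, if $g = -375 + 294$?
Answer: $- \frac{243}{7} \approx -34.714$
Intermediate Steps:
$a = \frac{3}{7}$ ($a = \frac{1}{7} \cdot 3 = \frac{3}{7} \approx 0.42857$)
$g = -81$
$a g = \frac{3}{7} \left(-81\right) = - \frac{243}{7}$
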